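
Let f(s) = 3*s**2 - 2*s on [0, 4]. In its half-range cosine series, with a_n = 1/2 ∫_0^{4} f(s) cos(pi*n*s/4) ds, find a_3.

-160/(9*pi**2)

a_3 = 1/2 ∫_0^{4} (3*s**2 - 2*s) cos(3*pi*s/4) ds.
Integrating by parts twice (tabular method), an antiderivative of (3*s**2 - 2*s) cos(3*pi*s/4) is 4*s**2*sin(3*pi*s/4)/pi - 8*s*sin(3*pi*s/4)/(3*pi) + 32*s*cos(3*pi*s/4)/(3*pi**2) - 128*sin(3*pi*s/4)/(9*pi**3) - 32*cos(3*pi*s/4)/(9*pi**2); evaluating from 0 to 4: ∫_{0}^{4} (3*s**2 - 2*s) cos(3*pi*s/4) ds = (-352/(9*pi**2)) - (-32/(9*pi**2)) = -320/(9*pi**2).
Hence a_3 = (1/2)·(-320/(9*pi**2)) = -160/(9*pi**2).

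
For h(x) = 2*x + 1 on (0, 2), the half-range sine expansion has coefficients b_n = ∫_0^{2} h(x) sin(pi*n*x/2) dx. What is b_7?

12/(7*pi)

b_7 = ∫_0^{2} (2*x + 1) sin(7*pi*x/2) dx.
Integrating by parts (boundary term plus one more integral), an antiderivative of (2*x + 1) sin(7*pi*x/2) is -4*x*cos(7*pi*x/2)/(7*pi) + 8*sin(7*pi*x/2)/(49*pi**2) - 2*cos(7*pi*x/2)/(7*pi); evaluating from 0 to 2: ∫_{0}^{2} (2*x + 1) sin(7*pi*x/2) dx = (10/(7*pi)) - (-2/(7*pi)) = 12/(7*pi).
Hence b_7 = 12/(7*pi).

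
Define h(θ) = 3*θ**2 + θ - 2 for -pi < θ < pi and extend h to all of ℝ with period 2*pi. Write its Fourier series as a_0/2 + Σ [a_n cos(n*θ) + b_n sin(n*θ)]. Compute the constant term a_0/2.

-2 + pi**2

a_0 = 1/pi ∫_{-pi}^{pi} h(θ) dθ = 1/pi · (2*pi*(-2 + pi**2)) = -4 + 2*pi**2.
So the constant term a_0/2 = -2 + pi**2.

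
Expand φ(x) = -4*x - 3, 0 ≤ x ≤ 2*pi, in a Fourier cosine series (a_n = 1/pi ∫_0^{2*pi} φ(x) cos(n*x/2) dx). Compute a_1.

a_1 = 1/pi ∫_0^{2*pi} (-4*x - 3) cos(x/2) dx.
Integrating by parts (boundary term plus one more integral), an antiderivative of (-4*x - 3) cos(x/2) is -8*x*sin(x/2) - 6*sin(x/2) - 16*cos(x/2); evaluating from 0 to 2*pi: ∫_{0}^{2*pi} (-4*x - 3) cos(x/2) dx = (16) - (-16) = 32.
Hence a_1 = (1/pi)·(32) = 32/pi.

32/pi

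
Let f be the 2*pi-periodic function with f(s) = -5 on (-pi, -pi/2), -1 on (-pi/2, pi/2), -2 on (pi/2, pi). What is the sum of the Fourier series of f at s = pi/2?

-3/2

At s = pi/2 the one-sided limits are f(pi/2^-) = -1 and f(pi/2^+) = -2.
By Dirichlet's theorem the series converges to their average, [(-1) + (-2)]/2 = -3/2.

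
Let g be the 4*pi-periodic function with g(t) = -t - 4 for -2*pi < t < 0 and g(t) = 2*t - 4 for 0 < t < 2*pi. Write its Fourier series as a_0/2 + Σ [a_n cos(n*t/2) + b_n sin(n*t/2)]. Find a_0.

a_0 = (1/(2*pi)) ∫_{-2*pi}^{2*pi} g(t) dt = (1/(2*pi)) · (2*pi*(-8 + 3*pi)) = -8 + 3*pi.

-8 + 3*pi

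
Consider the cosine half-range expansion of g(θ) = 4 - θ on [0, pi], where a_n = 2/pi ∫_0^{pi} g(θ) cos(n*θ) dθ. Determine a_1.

4/pi

a_1 = 2/pi ∫_0^{pi} (4 - θ) cos(θ) dθ.
Integrating by parts (boundary term plus one more integral), an antiderivative of (4 - θ) cos(θ) is -θ*sin(θ) + 4*sin(θ) - cos(θ); evaluating from 0 to pi: ∫_{0}^{pi} (4 - θ) cos(θ) dθ = (1) - (-1) = 2.
Hence a_1 = (2/pi)·(2) = 4/pi.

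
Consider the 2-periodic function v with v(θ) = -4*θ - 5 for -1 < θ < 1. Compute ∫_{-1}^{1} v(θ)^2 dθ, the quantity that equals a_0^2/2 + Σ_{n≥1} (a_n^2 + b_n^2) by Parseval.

182/3

∫_{-1}^{1} v(θ)^2 dθ = 182/3.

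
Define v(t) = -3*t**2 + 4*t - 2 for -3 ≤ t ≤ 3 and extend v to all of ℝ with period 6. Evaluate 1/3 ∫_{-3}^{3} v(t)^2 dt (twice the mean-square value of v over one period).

1/3 ∫_{-3}^{3} v(t)^2 dt = 1/3 · (7014/5) = 2338/5.

2338/5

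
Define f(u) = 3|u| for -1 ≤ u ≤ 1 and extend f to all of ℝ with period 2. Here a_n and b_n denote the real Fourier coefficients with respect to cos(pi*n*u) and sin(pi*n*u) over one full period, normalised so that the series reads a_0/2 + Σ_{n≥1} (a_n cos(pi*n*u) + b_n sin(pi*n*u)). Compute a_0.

3

a_0 = ∫_{-1}^{1} f(u) du = 3.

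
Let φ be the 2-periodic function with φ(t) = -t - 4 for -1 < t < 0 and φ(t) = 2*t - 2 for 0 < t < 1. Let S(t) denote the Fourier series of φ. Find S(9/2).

-1

t = 9/2 differs from t = 1/2 by 2 full period(s), and the series is 2-periodic.
φ is continuous at t = 1/2 with value -1, so the series converges to -1 there.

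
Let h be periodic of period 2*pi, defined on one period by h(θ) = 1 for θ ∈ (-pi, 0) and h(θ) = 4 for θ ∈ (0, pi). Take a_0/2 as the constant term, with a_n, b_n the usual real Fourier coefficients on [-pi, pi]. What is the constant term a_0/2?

5/2

a_0 = 1/pi ∫_{-pi}^{pi} h(θ) dθ = 1/pi · (5*pi) = 5.
So the constant term a_0/2 = 5/2.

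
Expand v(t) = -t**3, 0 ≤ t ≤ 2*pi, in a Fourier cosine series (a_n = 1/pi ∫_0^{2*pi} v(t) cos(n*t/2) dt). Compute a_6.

-4*pi/3

a_6 = 1/pi ∫_0^{2*pi} (-t**3) cos(3*t) dt.
Integrating by parts three times (tabular method), an antiderivative of (-t**3) cos(3*t) is -t**3*sin(3*t)/3 - t**2*cos(3*t)/3 + 2*t*sin(3*t)/9 + 2*cos(3*t)/27; evaluating from 0 to 2*pi: ∫_{0}^{2*pi} (-t**3) cos(3*t) dt = (2/27 - 4*pi**2/3) - (2/27) = -4*pi**2/3.
Hence a_6 = (1/pi)·(-4*pi**2/3) = -4*pi/3.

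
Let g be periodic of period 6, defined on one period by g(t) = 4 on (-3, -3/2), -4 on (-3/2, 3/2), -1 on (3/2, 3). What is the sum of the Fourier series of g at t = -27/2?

t = -27/2 differs from t = -3/2 by -2 full period(s), and the series is 6-periodic.
At t = -3/2 the one-sided limits are g(-3/2^-) = 4 and g(-3/2^+) = -4.
By Dirichlet's theorem the series converges to their average, [(4) + (-4)]/2 = 0.

0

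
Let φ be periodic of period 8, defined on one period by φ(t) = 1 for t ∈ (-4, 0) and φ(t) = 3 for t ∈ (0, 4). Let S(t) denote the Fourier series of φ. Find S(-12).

2

t = -12 differs from t = 4 by -2 full period(s), and the series is 8-periodic.
At t = 4 the one-sided limits are φ(4^-) = 3 and φ(4^+) = 1.
By Dirichlet's theorem the series converges to their average, [(3) + (1)]/2 = 2.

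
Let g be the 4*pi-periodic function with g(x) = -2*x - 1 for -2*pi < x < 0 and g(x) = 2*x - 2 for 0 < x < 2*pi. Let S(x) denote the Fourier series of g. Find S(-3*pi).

x = -3*pi differs from x = pi by -1 full period(s), and the series is 4*pi-periodic.
g is continuous at x = pi with value -2 + 2*pi, so the series converges to -2 + 2*pi there.

-2 + 2*pi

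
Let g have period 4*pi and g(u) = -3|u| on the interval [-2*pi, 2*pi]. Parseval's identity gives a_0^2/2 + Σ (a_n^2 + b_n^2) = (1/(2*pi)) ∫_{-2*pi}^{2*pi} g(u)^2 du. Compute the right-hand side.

(1/(2*pi)) ∫_{-2*pi}^{2*pi} g(u)^2 du = (1/(2*pi)) · (48*pi**3) = 24*pi**2.

24*pi**2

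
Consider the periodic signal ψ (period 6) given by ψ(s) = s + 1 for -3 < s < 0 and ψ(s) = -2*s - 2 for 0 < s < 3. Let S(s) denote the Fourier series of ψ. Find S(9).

s = 9 differs from s = -3 by 2 full period(s), and the series is 6-periodic.
At s = -3 the one-sided limits are ψ(-3^-) = -8 and ψ(-3^+) = -2.
By Dirichlet's theorem the series converges to their average, [(-8) + (-2)]/2 = -5.

-5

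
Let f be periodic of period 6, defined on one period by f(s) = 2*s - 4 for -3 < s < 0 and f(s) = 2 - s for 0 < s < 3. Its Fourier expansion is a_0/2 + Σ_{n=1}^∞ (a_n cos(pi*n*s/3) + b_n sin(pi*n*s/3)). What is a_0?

-13/2

a_0 = 1/3 ∫_{-3}^{3} f(s) ds = 1/3 · (-39/2) = -13/2.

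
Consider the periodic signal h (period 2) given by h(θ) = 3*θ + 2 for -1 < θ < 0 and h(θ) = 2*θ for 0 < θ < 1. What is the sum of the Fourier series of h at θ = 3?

1/2

θ = 3 differs from θ = 1 by 1 full period(s), and the series is 2-periodic.
At θ = 1 the one-sided limits are h(1^-) = 2 and h(1^+) = -1.
By Dirichlet's theorem the series converges to their average, [(2) + (-1)]/2 = 1/2.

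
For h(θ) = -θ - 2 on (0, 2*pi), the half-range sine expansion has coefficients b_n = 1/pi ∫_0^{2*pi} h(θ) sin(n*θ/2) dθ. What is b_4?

b_4 = 1/pi ∫_0^{2*pi} (-θ - 2) sin(2*θ) dθ.
Integrating by parts (boundary term plus one more integral), an antiderivative of (-θ - 2) sin(2*θ) is θ*cos(2*θ)/2 - sin(2*θ)/4 + cos(2*θ); evaluating from 0 to 2*pi: ∫_{0}^{2*pi} (-θ - 2) sin(2*θ) dθ = (1 + pi) - (1) = pi.
Hence b_4 = (1/pi)·(pi) = 1.

1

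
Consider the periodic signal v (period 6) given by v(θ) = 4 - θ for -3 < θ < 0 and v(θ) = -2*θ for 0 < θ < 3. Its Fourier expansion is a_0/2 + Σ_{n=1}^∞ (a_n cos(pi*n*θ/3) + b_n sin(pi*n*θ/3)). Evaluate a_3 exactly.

2/(3*pi**2)

a_3 = 1/3 ∫_{-3}^{3} v(θ) cos(pi*θ) dθ.
Split the integral at the breakpoints.
Integrating by parts (boundary term plus one more integral), an antiderivative of (4 - θ) cos(pi*θ) is -θ*sin(pi*θ)/pi + 4*sin(pi*θ)/pi - cos(pi*θ)/pi**2; evaluating from -3 to 0: ∫_{-3}^{0} (4 - θ) cos(pi*θ) dθ = (-1/pi**2) - (pi**(-2)) = -2/pi**2.
Integrating by parts (boundary term plus one more integral), an antiderivative of (-2*θ) cos(pi*θ) is -2*θ*sin(pi*θ)/pi - 2*cos(pi*θ)/pi**2; evaluating from 0 to 3: ∫_{0}^{3} (-2*θ) cos(pi*θ) dθ = (2/pi**2) - (-2/pi**2) = 4/pi**2.
Summing the pieces and multiplying by (1/3) gives a_3 = 2/(3*pi**2).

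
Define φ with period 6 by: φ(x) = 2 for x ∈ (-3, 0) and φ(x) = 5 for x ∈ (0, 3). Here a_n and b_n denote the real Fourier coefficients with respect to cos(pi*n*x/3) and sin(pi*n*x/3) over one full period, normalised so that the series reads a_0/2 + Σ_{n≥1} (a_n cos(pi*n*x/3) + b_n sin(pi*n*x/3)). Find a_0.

a_0 = 1/3 ∫_{-3}^{3} φ(x) dx = 1/3 · (21) = 7.

7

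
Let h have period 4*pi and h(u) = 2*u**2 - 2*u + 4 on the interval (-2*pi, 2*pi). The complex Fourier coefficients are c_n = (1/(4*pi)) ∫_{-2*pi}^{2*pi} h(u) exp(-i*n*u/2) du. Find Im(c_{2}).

-2

Since h is real-valued, Im(c_{2}) = -(1/(4*pi)) ∫_{-2*pi}^{2*pi} h(u) sin(u) du = -b_{2}/2.
Integrating by parts twice (tabular method), an antiderivative of (2*u**2 - 2*u + 4) sin(u) is -2*u**2*cos(u) + 4*u*sin(u) + 2*u*cos(u) - 2*sin(u); evaluating from -2*pi to 2*pi: ∫_{-2*pi}^{2*pi} (2*u**2 - 2*u + 4) sin(u) du = (4*pi*(1 - 2*pi)) - (-4*pi*(1 + 2*pi)) = 8*pi.
Hence Im(c_{2}) = (-1/(4*pi))·(8*pi) = -2.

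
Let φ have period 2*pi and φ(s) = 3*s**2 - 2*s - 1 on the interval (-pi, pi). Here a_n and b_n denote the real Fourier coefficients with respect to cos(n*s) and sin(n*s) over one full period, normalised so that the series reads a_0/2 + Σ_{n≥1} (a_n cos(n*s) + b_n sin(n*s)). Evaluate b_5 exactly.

b_5 = 1/pi ∫_{-pi}^{pi} φ(s) sin(5*s) ds.
Integrating by parts twice (tabular method), an antiderivative of (3*s**2 - 2*s - 1) sin(5*s) is -3*s**2*cos(5*s)/5 + 6*s*sin(5*s)/25 + 2*s*cos(5*s)/5 - 2*sin(5*s)/25 + 31*cos(5*s)/125; evaluating from -pi to pi: ∫_{-pi}^{pi} (3*s**2 - 2*s - 1) sin(5*s) ds = (-2*pi/5 - 31/125 + 3*pi**2/5) - (-31/125 + 2*pi/5 + 3*pi**2/5) = -4*pi/5.
Hence b_5 = (1/pi)·(-4*pi/5) = -4/5.

-4/5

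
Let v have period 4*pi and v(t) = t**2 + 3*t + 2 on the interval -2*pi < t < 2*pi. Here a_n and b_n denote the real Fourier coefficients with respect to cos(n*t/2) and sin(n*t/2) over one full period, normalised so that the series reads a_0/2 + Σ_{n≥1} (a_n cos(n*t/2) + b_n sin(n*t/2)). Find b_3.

4

b_3 = (1/(2*pi)) ∫_{-2*pi}^{2*pi} v(t) sin(3*t/2) dt.
Integrating by parts twice (tabular method), an antiderivative of (t**2 + 3*t + 2) sin(3*t/2) is -2*t**2*cos(3*t/2)/3 + 8*t*sin(3*t/2)/9 - 2*t*cos(3*t/2) + 4*sin(3*t/2)/3 - 20*cos(3*t/2)/27; evaluating from -2*pi to 2*pi: ∫_{-2*pi}^{2*pi} (t**2 + 3*t + 2) sin(3*t/2) dt = (20/27 + 4*pi + 8*pi**2/3) - (-4*pi + 20/27 + 8*pi**2/3) = 8*pi.
Hence b_3 = (1/(2*pi))·(8*pi) = 4.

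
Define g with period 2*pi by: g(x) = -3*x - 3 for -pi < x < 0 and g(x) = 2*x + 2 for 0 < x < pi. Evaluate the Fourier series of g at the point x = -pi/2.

g is continuous at x = -pi/2 with value -3 + 3*pi/2, so the series converges to -3 + 3*pi/2 there.

-3 + 3*pi/2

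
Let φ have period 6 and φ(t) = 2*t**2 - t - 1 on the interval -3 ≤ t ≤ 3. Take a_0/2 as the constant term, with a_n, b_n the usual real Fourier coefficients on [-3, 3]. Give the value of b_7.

b_7 = 1/3 ∫_{-3}^{3} φ(t) sin(7*pi*t/3) dt.
Integrating by parts twice (tabular method), an antiderivative of (2*t**2 - t - 1) sin(7*pi*t/3) is -6*t**2*cos(7*pi*t/3)/(7*pi) + 36*t*sin(7*pi*t/3)/(49*pi**2) + 3*t*cos(7*pi*t/3)/(7*pi) - 9*sin(7*pi*t/3)/(49*pi**2) + 108*cos(7*pi*t/3)/(343*pi**3) + 3*cos(7*pi*t/3)/(7*pi); evaluating from -3 to 3: ∫_{-3}^{3} (2*t**2 - t - 1) sin(7*pi*t/3) dt = (-108/(343*pi**3) + 6/pi) - (12*(-9 + 245*pi**2)/(343*pi**3)) = -18/(7*pi).
Hence b_7 = (1/3)·(-18/(7*pi)) = -6/(7*pi).

-6/(7*pi)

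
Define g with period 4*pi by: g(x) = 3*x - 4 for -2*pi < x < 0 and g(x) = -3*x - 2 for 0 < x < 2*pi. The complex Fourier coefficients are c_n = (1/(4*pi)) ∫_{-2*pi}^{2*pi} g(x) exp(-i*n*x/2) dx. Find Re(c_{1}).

Since g is real-valued, Re(c_{1}) = (1/(4*pi)) ∫_{-2*pi}^{2*pi} g(x) cos(x/2) dx = a_{1}/2.
Split the integral at the breakpoints.
Integrating by parts (boundary term plus one more integral), an antiderivative of (3*x - 4) cos(x/2) is 6*x*sin(x/2) - 8*sin(x/2) + 12*cos(x/2); evaluating from -2*pi to 0: ∫_{-2*pi}^{0} (3*x - 4) cos(x/2) dx = (12) - (-12) = 24.
Integrating by parts (boundary term plus one more integral), an antiderivative of (-3*x - 2) cos(x/2) is -6*x*sin(x/2) - 4*sin(x/2) - 12*cos(x/2); evaluating from 0 to 2*pi: ∫_{0}^{2*pi} (-3*x - 2) cos(x/2) dx = (12) - (-12) = 24.
So ∫_{-2*pi}^{2*pi} g(x) cos(x/2) dx = 48.
Hence Re(c_{1}) = (1/(4*pi))·(48) = 12/pi.

12/pi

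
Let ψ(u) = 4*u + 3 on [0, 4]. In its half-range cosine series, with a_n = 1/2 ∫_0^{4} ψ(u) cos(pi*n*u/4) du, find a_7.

a_7 = 1/2 ∫_0^{4} (4*u + 3) cos(7*pi*u/4) du.
Integrating by parts (boundary term plus one more integral), an antiderivative of (4*u + 3) cos(7*pi*u/4) is 16*u*sin(7*pi*u/4)/(7*pi) + 12*sin(7*pi*u/4)/(7*pi) + 64*cos(7*pi*u/4)/(49*pi**2); evaluating from 0 to 4: ∫_{0}^{4} (4*u + 3) cos(7*pi*u/4) du = (-64/(49*pi**2)) - (64/(49*pi**2)) = -128/(49*pi**2).
Hence a_7 = (1/2)·(-128/(49*pi**2)) = -64/(49*pi**2).

-64/(49*pi**2)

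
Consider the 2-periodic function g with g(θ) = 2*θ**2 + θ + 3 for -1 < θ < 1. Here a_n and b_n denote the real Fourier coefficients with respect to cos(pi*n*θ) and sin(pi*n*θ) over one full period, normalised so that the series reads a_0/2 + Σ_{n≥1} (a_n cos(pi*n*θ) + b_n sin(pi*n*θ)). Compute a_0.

a_0 = ∫_{-1}^{1} g(θ) dθ = 22/3.

22/3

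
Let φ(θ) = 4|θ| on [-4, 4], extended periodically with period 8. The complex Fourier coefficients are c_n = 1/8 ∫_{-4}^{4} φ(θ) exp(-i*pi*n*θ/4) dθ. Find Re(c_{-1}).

Since φ is real-valued, Re(c_{-1}) = 1/8 ∫_{-4}^{4} φ(θ) cos(-pi*θ/4) dθ = a_{1}/2.
φ is even and cos(-pi*θ/4) is even, so the integrand is even: ∫_{-4}^{4} φ(θ) cos(-pi*θ/4) dθ = 2∫_0^{4} φ(θ) cos(-pi*θ/4) dθ.
Integrating by parts (boundary term plus one more integral), an antiderivative of (4*θ) cos(-pi*θ/4) is 16*θ*sin(pi*θ/4)/pi + 64*cos(pi*θ/4)/pi**2; evaluating from 0 to 4: ∫_{0}^{4} (4*θ) cos(-pi*θ/4) dθ = (-64/pi**2) - (64/pi**2) = -128/pi**2.
So ∫_{-4}^{4} φ(θ) cos(-pi*θ/4) dθ = -256/pi**2.
Hence Re(c_{-1}) = (1/8)·(-256/pi**2) = -32/pi**2.

-32/pi**2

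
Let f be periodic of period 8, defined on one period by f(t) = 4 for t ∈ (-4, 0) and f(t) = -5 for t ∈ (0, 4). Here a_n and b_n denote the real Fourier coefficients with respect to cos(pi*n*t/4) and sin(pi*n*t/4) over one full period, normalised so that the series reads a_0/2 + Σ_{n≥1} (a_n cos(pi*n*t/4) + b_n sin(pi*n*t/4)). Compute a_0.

-1

a_0 = 1/4 ∫_{-4}^{4} f(t) dt = 1/4 · (-4) = -1.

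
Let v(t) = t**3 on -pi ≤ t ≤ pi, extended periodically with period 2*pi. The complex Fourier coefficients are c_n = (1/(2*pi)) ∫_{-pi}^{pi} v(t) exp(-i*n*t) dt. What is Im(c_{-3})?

Since v is real-valued, Im(c_{-3}) = -(1/(2*pi)) ∫_{-pi}^{pi} v(t) sin(-3*t) dt = b_{3}/2.
v is odd and sin(-3*t) is odd, so the integrand is even: ∫_{-pi}^{pi} v(t) sin(-3*t) dt = 2∫_0^{pi} v(t) sin(-3*t) dt.
Integrating by parts three times (tabular method), an antiderivative of (t**3) sin(-3*t) is t**3*cos(3*t)/3 - t**2*sin(3*t)/3 - 2*t*cos(3*t)/9 + 2*sin(3*t)/27; evaluating from 0 to pi: ∫_{0}^{pi} (t**3) sin(-3*t) dt = (pi*(2 - 3*pi**2)/9) - (0) = pi*(2 - 3*pi**2)/9.
So ∫_{-pi}^{pi} v(t) sin(-3*t) dt = 2*pi*(2 - 3*pi**2)/9.
Hence Im(c_{-3}) = (-1/(2*pi))·(2*pi*(2 - 3*pi**2)/9) = -2/9 + pi**2/3.

-2/9 + pi**2/3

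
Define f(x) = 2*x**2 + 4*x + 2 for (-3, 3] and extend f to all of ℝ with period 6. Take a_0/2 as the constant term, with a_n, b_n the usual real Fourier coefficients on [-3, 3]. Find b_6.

b_6 = 1/3 ∫_{-3}^{3} f(x) sin(2*pi*x) dx.
Integrating by parts twice (tabular method), an antiderivative of (2*x**2 + 4*x + 2) sin(2*pi*x) is -x**2*cos(2*pi*x)/pi + x*sin(2*pi*x)/pi**2 - 2*x*cos(2*pi*x)/pi + sin(2*pi*x)/pi**2 - cos(2*pi*x)/pi + cos(2*pi*x)/(2*pi**3); evaluating from -3 to 3: ∫_{-3}^{3} (2*x**2 + 4*x + 2) sin(2*pi*x) dx = (-16/pi + 1/(2*pi**3)) - (-4/pi + 1/(2*pi**3)) = -12/pi.
Hence b_6 = (1/3)·(-12/pi) = -4/pi.

-4/pi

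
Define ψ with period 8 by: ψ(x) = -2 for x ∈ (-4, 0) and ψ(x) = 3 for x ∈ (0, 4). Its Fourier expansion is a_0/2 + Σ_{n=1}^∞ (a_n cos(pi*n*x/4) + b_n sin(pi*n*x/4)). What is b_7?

b_7 = 1/4 ∫_{-4}^{4} ψ(x) sin(7*pi*x/4) dx.
Split the integral at the breakpoints.
Directly, an antiderivative of (-2) sin(7*pi*x/4) is 8*cos(7*pi*x/4)/(7*pi); evaluating from -4 to 0: ∫_{-4}^{0} (-2) sin(7*pi*x/4) dx = (8/(7*pi)) - (-8/(7*pi)) = 16/(7*pi).
Directly, an antiderivative of (3) sin(7*pi*x/4) is -12*cos(7*pi*x/4)/(7*pi); evaluating from 0 to 4: ∫_{0}^{4} (3) sin(7*pi*x/4) dx = (12/(7*pi)) - (-12/(7*pi)) = 24/(7*pi).
Summing the pieces and multiplying by (1/4) gives b_7 = 10/(7*pi).

10/(7*pi)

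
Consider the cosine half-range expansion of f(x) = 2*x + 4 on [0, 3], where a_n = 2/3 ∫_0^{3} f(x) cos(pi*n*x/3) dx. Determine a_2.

a_2 = 2/3 ∫_0^{3} (2*x + 4) cos(2*pi*x/3) dx.
Integrating by parts (boundary term plus one more integral), an antiderivative of (2*x + 4) cos(2*pi*x/3) is 3*x*sin(2*pi*x/3)/pi + 6*sin(2*pi*x/3)/pi + 9*cos(2*pi*x/3)/(2*pi**2); evaluating from 0 to 3: ∫_{0}^{3} (2*x + 4) cos(2*pi*x/3) dx = (9/(2*pi**2)) - (9/(2*pi**2)) = 0.
Hence a_2 = (2/3)·(0) = 0.

0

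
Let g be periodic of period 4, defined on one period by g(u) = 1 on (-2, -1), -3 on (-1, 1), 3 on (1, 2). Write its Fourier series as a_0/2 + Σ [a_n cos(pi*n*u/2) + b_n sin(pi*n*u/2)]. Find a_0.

-1

a_0 = 1/2 ∫_{-2}^{2} g(u) du = 1/2 · (-2) = -1.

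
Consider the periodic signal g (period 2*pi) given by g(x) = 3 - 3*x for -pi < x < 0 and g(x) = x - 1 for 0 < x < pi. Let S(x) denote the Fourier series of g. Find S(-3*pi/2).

-1 + pi/2

x = -3*pi/2 differs from x = pi/2 by -1 full period(s), and the series is 2*pi-periodic.
g is continuous at x = pi/2 with value -1 + pi/2, so the series converges to -1 + pi/2 there.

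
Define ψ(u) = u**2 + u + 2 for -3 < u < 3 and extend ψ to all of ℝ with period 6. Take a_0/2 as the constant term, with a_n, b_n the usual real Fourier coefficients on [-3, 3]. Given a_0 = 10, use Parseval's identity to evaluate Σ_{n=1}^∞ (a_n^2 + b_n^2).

102/5

Parseval: a_0^2/2 + Σ_{n≥1} (a_n^2+b_n^2) = 1/3 ∫_{-3}^{3} ψ(u)^2 du = 352/5.
Subtract a_0^2/2 = 50: Σ (a_n^2+b_n^2) = 102/5.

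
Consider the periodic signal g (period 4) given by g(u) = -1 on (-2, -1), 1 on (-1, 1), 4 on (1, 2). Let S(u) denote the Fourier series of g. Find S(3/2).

4

g is continuous at u = 3/2 with value 4, so the series converges to 4 there.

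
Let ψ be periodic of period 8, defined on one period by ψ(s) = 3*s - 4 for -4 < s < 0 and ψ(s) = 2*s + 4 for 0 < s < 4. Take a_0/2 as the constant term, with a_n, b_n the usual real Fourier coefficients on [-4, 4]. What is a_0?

a_0 = 1/4 ∫_{-4}^{4} ψ(s) ds = 1/4 · (-8) = -2.

-2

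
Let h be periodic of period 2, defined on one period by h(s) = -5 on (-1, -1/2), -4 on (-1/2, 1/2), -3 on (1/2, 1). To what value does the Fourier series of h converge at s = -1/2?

At s = -1/2 the one-sided limits are h(-1/2^-) = -5 and h(-1/2^+) = -4.
By Dirichlet's theorem the series converges to their average, [(-5) + (-4)]/2 = -9/2.

-9/2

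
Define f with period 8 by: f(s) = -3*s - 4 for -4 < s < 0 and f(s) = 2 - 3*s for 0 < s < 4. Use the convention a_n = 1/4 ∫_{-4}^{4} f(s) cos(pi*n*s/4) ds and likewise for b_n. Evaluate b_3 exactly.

b_3 = 1/4 ∫_{-4}^{4} f(s) sin(3*pi*s/4) ds.
Split the integral at the breakpoints.
Integrating by parts (boundary term plus one more integral), an antiderivative of (-3*s - 4) sin(3*pi*s/4) is 4*s*cos(3*pi*s/4)/pi - 16*sin(3*pi*s/4)/(3*pi**2) + 16*cos(3*pi*s/4)/(3*pi); evaluating from -4 to 0: ∫_{-4}^{0} (-3*s - 4) sin(3*pi*s/4) ds = (16/(3*pi)) - (32/(3*pi)) = -16/(3*pi).
Integrating by parts (boundary term plus one more integral), an antiderivative of (2 - 3*s) sin(3*pi*s/4) is 4*s*cos(3*pi*s/4)/pi - 16*sin(3*pi*s/4)/(3*pi**2) - 8*cos(3*pi*s/4)/(3*pi); evaluating from 0 to 4: ∫_{0}^{4} (2 - 3*s) sin(3*pi*s/4) ds = (-40/(3*pi)) - (-8/(3*pi)) = -32/(3*pi).
Summing the pieces and multiplying by (1/4) gives b_3 = -4/pi.

-4/pi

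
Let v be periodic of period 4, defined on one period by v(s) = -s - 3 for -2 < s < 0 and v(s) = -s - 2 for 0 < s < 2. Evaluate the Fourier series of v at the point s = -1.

v is continuous at s = -1 with value -2, so the series converges to -2 there.

-2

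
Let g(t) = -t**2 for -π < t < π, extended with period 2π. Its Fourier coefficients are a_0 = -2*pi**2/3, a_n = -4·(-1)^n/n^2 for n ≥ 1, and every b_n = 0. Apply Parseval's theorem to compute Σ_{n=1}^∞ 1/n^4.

Parseval: a_0^2/2 + Σ a_n^2 = (1/π) ∫_{-π}^{π} g(t)^2 dt = 2*pi**4/5.
Subtract a_0^2/2 = 2*pi**4/9: Σ a_n^2 = 8*pi**4/45.
Since a_n^2 = 16/n^4, Σ 1/n^4 = pi**4/90.

pi**4/90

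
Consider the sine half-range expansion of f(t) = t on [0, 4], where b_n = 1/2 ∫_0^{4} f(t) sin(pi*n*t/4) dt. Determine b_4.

-2/pi

b_4 = 1/2 ∫_0^{4} (t) sin(pi*t) dt.
Integrating by parts (boundary term plus one more integral), an antiderivative of (t) sin(pi*t) is -t*cos(pi*t)/pi + sin(pi*t)/pi**2; evaluating from 0 to 4: ∫_{0}^{4} (t) sin(pi*t) dt = (-4/pi) - (0) = -4/pi.
Hence b_4 = (1/2)·(-4/pi) = -2/pi.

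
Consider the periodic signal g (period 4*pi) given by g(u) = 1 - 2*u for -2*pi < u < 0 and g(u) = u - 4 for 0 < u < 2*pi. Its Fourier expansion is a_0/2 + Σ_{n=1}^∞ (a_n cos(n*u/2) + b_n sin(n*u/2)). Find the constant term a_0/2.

a_0 = (1/(2*pi)) ∫_{-2*pi}^{2*pi} g(u) du = (1/(2*pi)) · (6*pi*(-1 + pi)) = -3 + 3*pi.
So the constant term a_0/2 = -3/2 + 3*pi/2.

-3/2 + 3*pi/2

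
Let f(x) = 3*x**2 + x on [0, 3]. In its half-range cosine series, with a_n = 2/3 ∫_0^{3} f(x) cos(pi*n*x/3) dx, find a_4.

27/(4*pi**2)

a_4 = 2/3 ∫_0^{3} (3*x**2 + x) cos(4*pi*x/3) dx.
Integrating by parts twice (tabular method), an antiderivative of (3*x**2 + x) cos(4*pi*x/3) is 9*x**2*sin(4*pi*x/3)/(4*pi) + 3*x*sin(4*pi*x/3)/(4*pi) + 27*x*cos(4*pi*x/3)/(8*pi**2) - 81*sin(4*pi*x/3)/(32*pi**3) + 9*cos(4*pi*x/3)/(16*pi**2); evaluating from 0 to 3: ∫_{0}^{3} (3*x**2 + x) cos(4*pi*x/3) dx = (171/(16*pi**2)) - (9/(16*pi**2)) = 81/(8*pi**2).
Hence a_4 = (2/3)·(81/(8*pi**2)) = 27/(4*pi**2).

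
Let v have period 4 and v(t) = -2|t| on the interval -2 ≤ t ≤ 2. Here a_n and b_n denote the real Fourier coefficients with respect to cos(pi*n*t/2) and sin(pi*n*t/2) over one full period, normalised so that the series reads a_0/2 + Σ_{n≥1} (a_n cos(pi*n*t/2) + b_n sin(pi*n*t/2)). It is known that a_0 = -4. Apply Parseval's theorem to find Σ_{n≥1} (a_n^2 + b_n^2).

Parseval: a_0^2/2 + Σ_{n≥1} (a_n^2+b_n^2) = 1/2 ∫_{-2}^{2} v(t)^2 dt = 32/3.
Subtract a_0^2/2 = 8: Σ (a_n^2+b_n^2) = 8/3.

8/3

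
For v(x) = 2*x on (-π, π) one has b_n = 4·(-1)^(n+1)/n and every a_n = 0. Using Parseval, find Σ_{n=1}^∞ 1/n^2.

Parseval: Σ b_n^2 = (1/π) ∫_{-π}^{π} v(x)^2 dx = 8*pi**2/3.
Σ b_n^2 = Σ 16/n^2, so Σ 1/n^2 = (8*pi**2/3)/16 = pi**2/6.

pi**2/6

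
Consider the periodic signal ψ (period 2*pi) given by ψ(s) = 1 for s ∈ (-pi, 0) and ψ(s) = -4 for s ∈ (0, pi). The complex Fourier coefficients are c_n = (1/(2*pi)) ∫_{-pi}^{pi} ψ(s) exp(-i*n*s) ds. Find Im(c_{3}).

5/(3*pi)

Since ψ is real-valued, Im(c_{3}) = -(1/(2*pi)) ∫_{-pi}^{pi} ψ(s) sin(3*s) ds = -b_{3}/2.
Split the integral at the breakpoints.
Directly, an antiderivative of (1) sin(3*s) is -cos(3*s)/3; evaluating from -pi to 0: ∫_{-pi}^{0} (1) sin(3*s) ds = (-1/3) - (1/3) = -2/3.
Directly, an antiderivative of (-4) sin(3*s) is 4*cos(3*s)/3; evaluating from 0 to pi: ∫_{0}^{pi} (-4) sin(3*s) ds = (-4/3) - (4/3) = -8/3.
So ∫_{-pi}^{pi} ψ(s) sin(3*s) ds = -10/3.
Hence Im(c_{3}) = (-1/(2*pi))·(-10/3) = 5/(3*pi).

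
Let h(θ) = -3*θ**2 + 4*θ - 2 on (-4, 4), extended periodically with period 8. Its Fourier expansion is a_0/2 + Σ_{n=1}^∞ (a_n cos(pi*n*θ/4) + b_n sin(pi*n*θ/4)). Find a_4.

a_4 = 1/4 ∫_{-4}^{4} h(θ) cos(pi*θ) dθ.
Integrating by parts twice (tabular method), an antiderivative of (-3*θ**2 + 4*θ - 2) cos(pi*θ) is -3*θ**2*sin(pi*θ)/pi + 4*θ*sin(pi*θ)/pi - 6*θ*cos(pi*θ)/pi**2 - 2*sin(pi*θ)/pi + 6*sin(pi*θ)/pi**3 + 4*cos(pi*θ)/pi**2; evaluating from -4 to 4: ∫_{-4}^{4} (-3*θ**2 + 4*θ - 2) cos(pi*θ) dθ = (-20/pi**2) - (28/pi**2) = -48/pi**2.
Hence a_4 = (1/4)·(-48/pi**2) = -12/pi**2.

-12/pi**2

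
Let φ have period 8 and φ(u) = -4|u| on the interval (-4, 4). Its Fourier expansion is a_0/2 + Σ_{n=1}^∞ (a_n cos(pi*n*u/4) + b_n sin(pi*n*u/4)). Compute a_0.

a_0 = 1/4 ∫_{-4}^{4} φ(u) du = 1/4 · (-64) = -16.

-16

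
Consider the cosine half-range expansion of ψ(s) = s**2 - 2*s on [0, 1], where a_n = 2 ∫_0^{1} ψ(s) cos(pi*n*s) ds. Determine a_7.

4/(49*pi**2)

a_7 = 2 ∫_0^{1} (s**2 - 2*s) cos(7*pi*s) ds.
Integrating by parts twice (tabular method), an antiderivative of (s**2 - 2*s) cos(7*pi*s) is s**2*sin(7*pi*s)/(7*pi) - 2*s*sin(7*pi*s)/(7*pi) + 2*s*cos(7*pi*s)/(49*pi**2) - 2*sin(7*pi*s)/(343*pi**3) - 2*cos(7*pi*s)/(49*pi**2); evaluating from 0 to 1: ∫_{0}^{1} (s**2 - 2*s) cos(7*pi*s) ds = (0) - (-2/(49*pi**2)) = 2/(49*pi**2).
Hence a_7 = 2·(2/(49*pi**2)) = 4/(49*pi**2).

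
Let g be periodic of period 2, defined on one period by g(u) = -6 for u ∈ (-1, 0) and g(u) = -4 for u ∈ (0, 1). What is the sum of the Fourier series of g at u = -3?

u = -3 differs from u = -1 by -1 full period(s), and the series is 2-periodic.
At u = -1 the one-sided limits are g(-1^-) = -4 and g(-1^+) = -6.
By Dirichlet's theorem the series converges to their average, [(-4) + (-6)]/2 = -5.

-5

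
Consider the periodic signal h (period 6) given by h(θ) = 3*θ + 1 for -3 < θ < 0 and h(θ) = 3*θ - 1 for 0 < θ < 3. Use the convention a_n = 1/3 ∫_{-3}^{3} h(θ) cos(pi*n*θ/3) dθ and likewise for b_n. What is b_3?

14/(3*pi)

b_3 = 1/3 ∫_{-3}^{3} h(θ) sin(pi*θ) dθ.
h is odd and sin(pi*θ) is odd, so the integrand is even and b_3 = 2/3 ∫_0^{3} h(θ) sin(pi*θ) dθ.
Integrating by parts (boundary term plus one more integral), an antiderivative of (3*θ - 1) sin(pi*θ) is -3*θ*cos(pi*θ)/pi + 3*sin(pi*θ)/pi**2 + cos(pi*θ)/pi; evaluating from 0 to 3: ∫_{0}^{3} (3*θ - 1) sin(pi*θ) dθ = (8/pi) - (1/pi) = 7/pi.
Hence b_3 = (2/3)·(7/pi) = 14/(3*pi).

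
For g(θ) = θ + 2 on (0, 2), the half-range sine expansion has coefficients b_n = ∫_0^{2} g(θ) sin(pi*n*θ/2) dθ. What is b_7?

12/(7*pi)

b_7 = ∫_0^{2} (θ + 2) sin(7*pi*θ/2) dθ.
Integrating by parts (boundary term plus one more integral), an antiderivative of (θ + 2) sin(7*pi*θ/2) is -2*θ*cos(7*pi*θ/2)/(7*pi) + 4*sin(7*pi*θ/2)/(49*pi**2) - 4*cos(7*pi*θ/2)/(7*pi); evaluating from 0 to 2: ∫_{0}^{2} (θ + 2) sin(7*pi*θ/2) dθ = (8/(7*pi)) - (-4/(7*pi)) = 12/(7*pi).
Hence b_7 = 12/(7*pi).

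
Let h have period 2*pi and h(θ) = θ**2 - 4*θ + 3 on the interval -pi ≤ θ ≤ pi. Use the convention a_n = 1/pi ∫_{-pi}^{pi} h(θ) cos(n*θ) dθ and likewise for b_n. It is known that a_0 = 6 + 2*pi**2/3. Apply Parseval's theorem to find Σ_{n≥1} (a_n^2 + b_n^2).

Parseval: a_0^2/2 + Σ_{n≥1} (a_n^2+b_n^2) = 1/pi ∫_{-pi}^{pi} h(θ)^2 dθ = 18 + 2*pi**4/5 + 44*pi**2/3.
Subtract a_0^2/2 = 2*(9 + pi**2)**2/9: Σ (a_n^2+b_n^2) = 8*pi**2*(pi**2 + 60)/45.

8*pi**2*(pi**2 + 60)/45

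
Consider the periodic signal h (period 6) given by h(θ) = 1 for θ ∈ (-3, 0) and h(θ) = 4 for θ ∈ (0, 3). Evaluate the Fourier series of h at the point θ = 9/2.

θ = 9/2 differs from θ = -3/2 by 1 full period(s), and the series is 6-periodic.
h is continuous at θ = -3/2 with value 1, so the series converges to 1 there.

1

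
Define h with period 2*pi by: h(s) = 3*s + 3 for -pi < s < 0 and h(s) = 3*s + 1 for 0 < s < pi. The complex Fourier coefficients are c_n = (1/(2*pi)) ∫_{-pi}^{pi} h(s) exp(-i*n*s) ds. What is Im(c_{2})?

Since h is real-valued, Im(c_{2}) = -(1/(2*pi)) ∫_{-pi}^{pi} h(s) sin(2*s) ds = -b_{2}/2.
Split the integral at the breakpoints.
Integrating by parts (boundary term plus one more integral), an antiderivative of (3*s + 3) sin(2*s) is -3*s*cos(2*s)/2 + 3*sin(2*s)/4 - 3*cos(2*s)/2; evaluating from -pi to 0: ∫_{-pi}^{0} (3*s + 3) sin(2*s) ds = (-3/2) - (-3/2 + 3*pi/2) = -3*pi/2.
Integrating by parts (boundary term plus one more integral), an antiderivative of (3*s + 1) sin(2*s) is -3*s*cos(2*s)/2 + 3*sin(2*s)/4 - cos(2*s)/2; evaluating from 0 to pi: ∫_{0}^{pi} (3*s + 1) sin(2*s) ds = (-3*pi/2 - 1/2) - (-1/2) = -3*pi/2.
So ∫_{-pi}^{pi} h(s) sin(2*s) ds = -3*pi.
Hence Im(c_{2}) = (-1/(2*pi))·(-3*pi) = 3/2.

3/2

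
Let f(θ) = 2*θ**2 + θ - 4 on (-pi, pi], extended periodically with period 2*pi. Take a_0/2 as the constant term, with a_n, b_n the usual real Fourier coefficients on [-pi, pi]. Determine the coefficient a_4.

a_4 = 1/pi ∫_{-pi}^{pi} f(θ) cos(4*θ) dθ.
Integrating by parts twice (tabular method), an antiderivative of (2*θ**2 + θ - 4) cos(4*θ) is θ**2*sin(4*θ)/2 + θ*sin(4*θ)/4 + θ*cos(4*θ)/4 - 17*sin(4*θ)/16 + cos(4*θ)/16; evaluating from -pi to pi: ∫_{-pi}^{pi} (2*θ**2 + θ - 4) cos(4*θ) dθ = (1/16 + pi/4) - (1/16 - pi/4) = pi/2.
Hence a_4 = (1/pi)·(pi/2) = 1/2.

1/2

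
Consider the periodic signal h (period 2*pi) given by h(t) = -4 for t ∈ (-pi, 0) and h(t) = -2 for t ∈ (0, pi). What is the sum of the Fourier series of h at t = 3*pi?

t = 3*pi differs from t = -pi by 2 full period(s), and the series is 2*pi-periodic.
At t = -pi the one-sided limits are h(-pi^-) = -2 and h(-pi^+) = -4.
By Dirichlet's theorem the series converges to their average, [(-2) + (-4)]/2 = -3.

-3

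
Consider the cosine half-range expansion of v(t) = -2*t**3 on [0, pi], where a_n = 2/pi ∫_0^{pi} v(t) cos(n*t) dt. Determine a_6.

-pi/3

a_6 = 2/pi ∫_0^{pi} (-2*t**3) cos(6*t) dt.
Integrating by parts three times (tabular method), an antiderivative of (-2*t**3) cos(6*t) is -t**3*sin(6*t)/3 - t**2*cos(6*t)/6 + t*sin(6*t)/18 + cos(6*t)/108; evaluating from 0 to pi: ∫_{0}^{pi} (-2*t**3) cos(6*t) dt = (1/108 - pi**2/6) - (1/108) = -pi**2/6.
Hence a_6 = (2/pi)·(-pi**2/6) = -pi/3.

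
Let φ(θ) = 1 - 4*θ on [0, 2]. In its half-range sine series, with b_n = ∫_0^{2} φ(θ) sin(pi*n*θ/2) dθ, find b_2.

b_2 = ∫_0^{2} (1 - 4*θ) sin(pi*θ) dθ.
Integrating by parts (boundary term plus one more integral), an antiderivative of (1 - 4*θ) sin(pi*θ) is 4*θ*cos(pi*θ)/pi - 4*sin(pi*θ)/pi**2 - cos(pi*θ)/pi; evaluating from 0 to 2: ∫_{0}^{2} (1 - 4*θ) sin(pi*θ) dθ = (7/pi) - (-1/pi) = 8/pi.
Hence b_2 = 8/pi.

8/pi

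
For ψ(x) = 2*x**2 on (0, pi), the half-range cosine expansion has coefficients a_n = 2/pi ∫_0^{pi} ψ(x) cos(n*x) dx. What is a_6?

a_6 = 2/pi ∫_0^{pi} (2*x**2) cos(6*x) dx.
Integrating by parts twice (tabular method), an antiderivative of (2*x**2) cos(6*x) is x**2*sin(6*x)/3 + x*cos(6*x)/9 - sin(6*x)/54; evaluating from 0 to pi: ∫_{0}^{pi} (2*x**2) cos(6*x) dx = (pi/9) - (0) = pi/9.
Hence a_6 = (2/pi)·(pi/9) = 2/9.

2/9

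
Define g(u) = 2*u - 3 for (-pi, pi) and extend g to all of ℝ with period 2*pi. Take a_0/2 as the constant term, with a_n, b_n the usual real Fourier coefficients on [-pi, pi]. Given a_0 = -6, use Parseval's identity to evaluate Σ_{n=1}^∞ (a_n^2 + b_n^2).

8*pi**2/3

Parseval: a_0^2/2 + Σ_{n≥1} (a_n^2+b_n^2) = 1/pi ∫_{-pi}^{pi} g(u)^2 du = 18 + 8*pi**2/3.
Subtract a_0^2/2 = 18: Σ (a_n^2+b_n^2) = 8*pi**2/3.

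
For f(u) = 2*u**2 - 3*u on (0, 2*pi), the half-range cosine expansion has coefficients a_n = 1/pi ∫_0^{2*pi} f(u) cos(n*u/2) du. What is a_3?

8*(3 - 4*pi)/(9*pi)

a_3 = 1/pi ∫_0^{2*pi} (2*u**2 - 3*u) cos(3*u/2) du.
Integrating by parts twice (tabular method), an antiderivative of (2*u**2 - 3*u) cos(3*u/2) is 4*u**2*sin(3*u/2)/3 - 2*u*sin(3*u/2) + 16*u*cos(3*u/2)/9 - 32*sin(3*u/2)/27 - 4*cos(3*u/2)/3; evaluating from 0 to 2*pi: ∫_{0}^{2*pi} (2*u**2 - 3*u) cos(3*u/2) du = (4/3 - 32*pi/9) - (-4/3) = 8/3 - 32*pi/9.
Hence a_3 = (1/pi)·(8/3 - 32*pi/9) = 8*(3 - 4*pi)/(9*pi).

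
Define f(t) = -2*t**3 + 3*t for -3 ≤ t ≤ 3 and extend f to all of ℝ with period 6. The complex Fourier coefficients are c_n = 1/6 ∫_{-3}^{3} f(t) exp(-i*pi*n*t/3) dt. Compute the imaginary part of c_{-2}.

9*(-9 + 5*pi**2)/(2*pi**3)

Since f is real-valued, Im(c_{-2}) = -1/6 ∫_{-3}^{3} f(t) sin(-2*pi*t/3) dt = b_{2}/2.
f is odd and sin(-2*pi*t/3) is odd, so the integrand is even: ∫_{-3}^{3} f(t) sin(-2*pi*t/3) dt = 2∫_0^{3} f(t) sin(-2*pi*t/3) dt.
Integrating by parts three times (tabular method), an antiderivative of (-2*t**3 + 3*t) sin(-2*pi*t/3) is -3*t**3*cos(2*pi*t/3)/pi + 27*t**2*sin(2*pi*t/3)/(2*pi**2) + 81*t*cos(2*pi*t/3)/(2*pi**3) + 9*t*cos(2*pi*t/3)/(2*pi) - 27*sin(2*pi*t/3)/(4*pi**2) - 243*sin(2*pi*t/3)/(4*pi**4); evaluating from 0 to 3: ∫_{0}^{3} (-2*t**3 + 3*t) sin(-2*pi*t/3) dt = (27*(9 - 5*pi**2)/(2*pi**3)) - (0) = 27*(9 - 5*pi**2)/(2*pi**3).
So ∫_{-3}^{3} f(t) sin(-2*pi*t/3) dt = -135/pi + 243/pi**3.
Hence Im(c_{-2}) = (-1/6)·(-135/pi + 243/pi**3) = 9*(-9 + 5*pi**2)/(2*pi**3).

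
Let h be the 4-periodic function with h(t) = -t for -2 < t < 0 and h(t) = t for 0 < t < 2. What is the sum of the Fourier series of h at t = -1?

h is continuous at t = -1 with value 1, so the series converges to 1 there.

1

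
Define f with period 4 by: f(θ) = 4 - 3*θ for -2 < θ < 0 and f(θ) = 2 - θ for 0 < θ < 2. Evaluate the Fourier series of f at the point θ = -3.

1

θ = -3 differs from θ = 1 by -1 full period(s), and the series is 4-periodic.
f is continuous at θ = 1 with value 1, so the series converges to 1 there.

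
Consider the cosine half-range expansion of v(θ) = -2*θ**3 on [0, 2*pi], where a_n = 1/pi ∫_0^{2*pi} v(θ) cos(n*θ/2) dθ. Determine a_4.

-6*pi

a_4 = 1/pi ∫_0^{2*pi} (-2*θ**3) cos(2*θ) dθ.
Integrating by parts three times (tabular method), an antiderivative of (-2*θ**3) cos(2*θ) is -θ**3*sin(2*θ) - 3*θ**2*cos(2*θ)/2 + 3*θ*sin(2*θ)/2 + 3*cos(2*θ)/4; evaluating from 0 to 2*pi: ∫_{0}^{2*pi} (-2*θ**3) cos(2*θ) dθ = (3/4 - 6*pi**2) - (3/4) = -6*pi**2.
Hence a_4 = (1/pi)·(-6*pi**2) = -6*pi.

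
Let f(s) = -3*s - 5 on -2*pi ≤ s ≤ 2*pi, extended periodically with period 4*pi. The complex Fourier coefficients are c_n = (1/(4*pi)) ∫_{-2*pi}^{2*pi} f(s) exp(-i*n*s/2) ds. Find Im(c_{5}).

Since f is real-valued, Im(c_{5}) = -(1/(4*pi)) ∫_{-2*pi}^{2*pi} f(s) sin(5*s/2) ds = -b_{5}/2.
Integrating by parts (boundary term plus one more integral), an antiderivative of (-3*s - 5) sin(5*s/2) is 6*s*cos(5*s/2)/5 - 12*sin(5*s/2)/25 + 2*cos(5*s/2); evaluating from -2*pi to 2*pi: ∫_{-2*pi}^{2*pi} (-3*s - 5) sin(5*s/2) ds = (-12*pi/5 - 2) - (-2 + 12*pi/5) = -24*pi/5.
Hence Im(c_{5}) = (-1/(4*pi))·(-24*pi/5) = 6/5.

6/5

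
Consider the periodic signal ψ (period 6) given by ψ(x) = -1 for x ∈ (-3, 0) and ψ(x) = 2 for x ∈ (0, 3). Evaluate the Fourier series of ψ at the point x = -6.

x = -6 differs from x = 0 by -1 full period(s), and the series is 6-periodic.
At x = 0 the one-sided limits are ψ(0^-) = -1 and ψ(0^+) = 2.
By Dirichlet's theorem the series converges to their average, [(-1) + (2)]/2 = 1/2.

1/2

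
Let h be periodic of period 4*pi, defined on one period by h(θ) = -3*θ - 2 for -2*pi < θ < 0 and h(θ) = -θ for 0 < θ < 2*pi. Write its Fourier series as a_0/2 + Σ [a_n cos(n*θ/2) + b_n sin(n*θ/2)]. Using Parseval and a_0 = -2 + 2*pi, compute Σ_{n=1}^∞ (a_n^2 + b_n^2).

-8*pi + 2 + 34*pi**2/3

Parseval: a_0^2/2 + Σ_{n≥1} (a_n^2+b_n^2) = (1/(2*pi)) ∫_{-2*pi}^{2*pi} h(θ)^2 dθ = -12*pi + 4 + 40*pi**2/3.
Subtract a_0^2/2 = 2*(1 - pi)**2: Σ (a_n^2+b_n^2) = -8*pi + 2 + 34*pi**2/3.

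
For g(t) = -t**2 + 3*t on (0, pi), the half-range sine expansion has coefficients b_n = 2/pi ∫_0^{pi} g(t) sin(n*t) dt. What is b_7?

b_7 = 2/pi ∫_0^{pi} (-t**2 + 3*t) sin(7*t) dt.
Integrating by parts twice (tabular method), an antiderivative of (-t**2 + 3*t) sin(7*t) is t**2*cos(7*t)/7 - 2*t*sin(7*t)/49 - 3*t*cos(7*t)/7 + 3*sin(7*t)/49 - 2*cos(7*t)/343; evaluating from 0 to pi: ∫_{0}^{pi} (-t**2 + 3*t) sin(7*t) dt = (-pi**2/7 + 2/343 + 3*pi/7) - (-2/343) = -pi**2/7 + 4/343 + 3*pi/7.
Hence b_7 = (2/pi)·(-pi**2/7 + 4/343 + 3*pi/7) = 2*(-49*pi**2 + 4 + 147*pi)/(343*pi).

2*(-49*pi**2 + 4 + 147*pi)/(343*pi)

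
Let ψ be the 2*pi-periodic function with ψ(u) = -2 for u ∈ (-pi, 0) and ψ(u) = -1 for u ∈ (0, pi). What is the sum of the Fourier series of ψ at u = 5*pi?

u = 5*pi differs from u = pi by 2 full period(s), and the series is 2*pi-periodic.
At u = pi the one-sided limits are ψ(pi^-) = -1 and ψ(pi^+) = -2.
By Dirichlet's theorem the series converges to their average, [(-1) + (-2)]/2 = -3/2.

-3/2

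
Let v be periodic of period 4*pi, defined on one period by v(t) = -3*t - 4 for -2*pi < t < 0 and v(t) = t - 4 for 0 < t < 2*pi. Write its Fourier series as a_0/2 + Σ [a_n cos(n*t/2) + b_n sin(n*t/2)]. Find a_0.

a_0 = (1/(2*pi)) ∫_{-2*pi}^{2*pi} v(t) dt = (1/(2*pi)) · (8*pi*(-2 + pi)) = -8 + 4*pi.

-8 + 4*pi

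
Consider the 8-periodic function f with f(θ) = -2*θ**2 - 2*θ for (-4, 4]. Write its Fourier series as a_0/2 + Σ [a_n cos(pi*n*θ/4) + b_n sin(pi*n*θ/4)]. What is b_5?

-16/(5*pi)

b_5 = 1/4 ∫_{-4}^{4} f(θ) sin(5*pi*θ/4) dθ.
Integrating by parts twice (tabular method), an antiderivative of (-2*θ**2 - 2*θ) sin(5*pi*θ/4) is 8*θ**2*cos(5*pi*θ/4)/(5*pi) - 64*θ*sin(5*pi*θ/4)/(25*pi**2) + 8*θ*cos(5*pi*θ/4)/(5*pi) - 32*sin(5*pi*θ/4)/(25*pi**2) - 256*cos(5*pi*θ/4)/(125*pi**3); evaluating from -4 to 4: ∫_{-4}^{4} (-2*θ**2 - 2*θ) sin(5*pi*θ/4) dθ = (-32/pi + 256/(125*pi**3)) - (32*(8 - 75*pi**2)/(125*pi**3)) = -64/(5*pi).
Hence b_5 = (1/4)·(-64/(5*pi)) = -16/(5*pi).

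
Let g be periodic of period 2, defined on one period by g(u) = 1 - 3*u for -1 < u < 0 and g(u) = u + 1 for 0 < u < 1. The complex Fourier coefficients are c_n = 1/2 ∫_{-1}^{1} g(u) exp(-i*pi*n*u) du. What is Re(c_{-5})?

Since g is real-valued, Re(c_{-5}) = 1/2 ∫_{-1}^{1} g(u) cos(-5*pi*u) du = a_{5}/2.
Split the integral at the breakpoints.
Integrating by parts (boundary term plus one more integral), an antiderivative of (1 - 3*u) cos(-5*pi*u) is -3*u*sin(5*pi*u)/(5*pi) + sin(5*pi*u)/(5*pi) - 3*cos(5*pi*u)/(25*pi**2); evaluating from -1 to 0: ∫_{-1}^{0} (1 - 3*u) cos(-5*pi*u) du = (-3/(25*pi**2)) - (3/(25*pi**2)) = -6/(25*pi**2).
Integrating by parts (boundary term plus one more integral), an antiderivative of (u + 1) cos(-5*pi*u) is u*sin(5*pi*u)/(5*pi) + sin(5*pi*u)/(5*pi) + cos(5*pi*u)/(25*pi**2); evaluating from 0 to 1: ∫_{0}^{1} (u + 1) cos(-5*pi*u) du = (-1/(25*pi**2)) - (1/(25*pi**2)) = -2/(25*pi**2).
So ∫_{-1}^{1} g(u) cos(-5*pi*u) du = -8/(25*pi**2).
Hence Re(c_{-5}) = (1/2)·(-8/(25*pi**2)) = -4/(25*pi**2).

-4/(25*pi**2)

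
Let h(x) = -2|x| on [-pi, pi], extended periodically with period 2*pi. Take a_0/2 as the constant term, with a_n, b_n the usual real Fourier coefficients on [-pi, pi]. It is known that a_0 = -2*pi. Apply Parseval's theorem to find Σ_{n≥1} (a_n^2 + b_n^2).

2*pi**2/3

Parseval: a_0^2/2 + Σ_{n≥1} (a_n^2+b_n^2) = 1/pi ∫_{-pi}^{pi} h(x)^2 dx = 8*pi**2/3.
Subtract a_0^2/2 = 2*pi**2: Σ (a_n^2+b_n^2) = 2*pi**2/3.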